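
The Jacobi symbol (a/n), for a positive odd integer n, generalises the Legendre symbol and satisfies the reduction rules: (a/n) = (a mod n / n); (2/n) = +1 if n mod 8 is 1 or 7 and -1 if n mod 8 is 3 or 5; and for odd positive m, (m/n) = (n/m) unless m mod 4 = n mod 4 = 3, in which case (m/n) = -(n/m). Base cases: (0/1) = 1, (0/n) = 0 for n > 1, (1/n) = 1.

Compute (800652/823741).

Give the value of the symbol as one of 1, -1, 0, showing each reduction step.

-1

factor out 2^2: 800652 = 2^2·200163; with 823741 mod 8 = 5, (2/823741) = -1; sign now +1; continue with (200163/823741)
flip (200163/823741) -> (823741/200163): both odd, 200163 mod 4 = 3, 823741 mod 4 = 1, so the flip contributes +1; sign now +1
(823741/200163): 823741 mod 200163 = 23089, so (823741/200163) = (23089/200163)
flip (23089/200163) -> (200163/23089): both odd, 23089 mod 4 = 1, 200163 mod 4 = 3, so the flip contributes +1; sign now +1
(200163/23089): 200163 mod 23089 = 15451, so (200163/23089) = (15451/23089)
flip (15451/23089) -> (23089/15451): both odd, 15451 mod 4 = 3, 23089 mod 4 = 1, so the flip contributes +1; sign now +1
(23089/15451): 23089 mod 15451 = 7638, so (23089/15451) = (7638/15451)
factor out 2^1: 7638 = 2^1·3819; with 15451 mod 8 = 3, (2/15451) = -1; sign now -1; continue with (3819/15451)
flip (3819/15451) -> (15451/3819): both odd, 3819 mod 4 = 3, 15451 mod 4 = 3, so the flip contributes -1; sign now +1
(15451/3819): 15451 mod 3819 = 175, so (15451/3819) = (175/3819)
flip (175/3819) -> (3819/175): both odd, 175 mod 4 = 3, 3819 mod 4 = 3, so the flip contributes -1; sign now -1
(3819/175): 3819 mod 175 = 144, so (3819/175) = (144/175)
factor out 2^4: 144 = 2^4·9; with 175 mod 8 = 7, (2/175) = +1; sign now -1; continue with (9/175)
flip (9/175) -> (175/9): both odd, 9 mod 4 = 1, 175 mod 4 = 3, so the flip contributes +1; sign now -1
(175/9): 175 mod 9 = 4, so (175/9) = (4/9)
factor out 2^2: 4 = 2^2·1; with 9 mod 8 = 1, (2/9) = +1; sign now -1; continue with (1/9)
reached (1/9) = 1, so the symbol is -1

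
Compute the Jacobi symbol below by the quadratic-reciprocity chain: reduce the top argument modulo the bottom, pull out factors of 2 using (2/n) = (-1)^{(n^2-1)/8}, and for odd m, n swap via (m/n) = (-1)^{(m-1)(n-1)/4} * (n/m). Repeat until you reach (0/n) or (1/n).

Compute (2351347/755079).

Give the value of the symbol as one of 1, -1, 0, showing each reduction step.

(2351347/755079) = (86110/755079)   [reduce mod 755079]
86110 = 2^1·43055; (2/755079) = +1 since 755079 mod 8 = 7, so (86110/755079) = (+1)^1·(43055/755079); sign now +1
reciprocity: (43055/755079) = -1·(755079/43055) since 43055 mod 4 = 3, 755079 mod 4 = 3; sign now -1
(755079/43055) = (23144/43055)   [reduce mod 43055]
23144 = 2^3·2893; (2/43055) = +1 since 43055 mod 8 = 7, so (23144/43055) = (+1)^3·(2893/43055); sign now -1
reciprocity: (2893/43055) = +1·(43055/2893) since 2893 mod 4 = 1, 43055 mod 4 = 3; sign now -1
(43055/2893) = (2553/2893)   [reduce mod 2893]
reciprocity: (2553/2893) = +1·(2893/2553) since 2553 mod 4 = 1, 2893 mod 4 = 1; sign now -1
(2893/2553) = (340/2553)   [reduce mod 2553]
340 = 2^2·85; (2/2553) = +1 since 2553 mod 8 = 1, so (340/2553) = (+1)^2·(85/2553); sign now -1
reciprocity: (85/2553) = +1·(2553/85) since 85 mod 4 = 1, 2553 mod 4 = 1; sign now -1
(2553/85) = (3/85)   [reduce mod 85]
reciprocity: (3/85) = +1·(85/3) since 3 mod 4 = 3, 85 mod 4 = 1; sign now -1
(85/3) = (1/3)   [reduce mod 3]
(1/3) = 1; final value = sign = -1

-1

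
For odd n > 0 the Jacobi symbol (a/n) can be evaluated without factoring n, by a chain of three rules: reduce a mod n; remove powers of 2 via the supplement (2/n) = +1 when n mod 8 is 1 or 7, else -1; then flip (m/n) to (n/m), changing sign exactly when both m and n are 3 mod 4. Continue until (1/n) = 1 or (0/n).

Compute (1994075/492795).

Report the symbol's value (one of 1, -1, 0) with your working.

0

(1994075/492795) = (22895/492795)   [reduce mod 492795]
reciprocity: (22895/492795) = -1·(492795/22895) since 22895 mod 4 = 3, 492795 mod 4 = 3; sign now -1
(492795/22895) = (12000/22895)   [reduce mod 22895]
12000 = 2^5·375; (2/22895) = +1 since 22895 mod 8 = 7, so (12000/22895) = (+1)^5·(375/22895); sign now -1
reciprocity: (375/22895) = -1·(22895/375) since 375 mod 4 = 3, 22895 mod 4 = 3; sign now +1
(22895/375) = (20/375)   [reduce mod 375]
20 = 2^2·5; (2/375) = +1 since 375 mod 8 = 7, so (20/375) = (+1)^2·(5/375); sign now +1
reciprocity: (5/375) = +1·(375/5) since 5 mod 4 = 1, 375 mod 4 = 3; sign now +1
(375/5) = (0/5)   [reduce mod 5]
(0/5) = 0   [gcd(a, n) > 1]; final value = 0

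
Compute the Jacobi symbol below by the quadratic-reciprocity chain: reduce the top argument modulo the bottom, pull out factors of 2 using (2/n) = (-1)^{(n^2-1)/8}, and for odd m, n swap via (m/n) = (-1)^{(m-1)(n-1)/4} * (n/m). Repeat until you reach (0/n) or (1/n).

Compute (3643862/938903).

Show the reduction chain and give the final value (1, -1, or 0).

(3643862/938903): 3643862 mod 938903 = 827153, so (3643862/938903) = (827153/938903)
flip (827153/938903) -> (938903/827153): both odd, 827153 mod 4 = 1, 938903 mod 4 = 3, so the flip contributes +1; sign now +1
(938903/827153): 938903 mod 827153 = 111750, so (938903/827153) = (111750/827153)
factor out 2^1: 111750 = 2^1·55875; with 827153 mod 8 = 1, (2/827153) = +1; sign now +1; continue with (55875/827153)
flip (55875/827153) -> (827153/55875): both odd, 55875 mod 4 = 3, 827153 mod 4 = 1, so the flip contributes +1; sign now +1
(827153/55875): 827153 mod 55875 = 44903, so (827153/55875) = (44903/55875)
flip (44903/55875) -> (55875/44903): both odd, 44903 mod 4 = 3, 55875 mod 4 = 3, so the flip contributes -1; sign now -1
(55875/44903): 55875 mod 44903 = 10972, so (55875/44903) = (10972/44903)
factor out 2^2: 10972 = 2^2·2743; with 44903 mod 8 = 7, (2/44903) = +1; sign now -1; continue with (2743/44903)
flip (2743/44903) -> (44903/2743): both odd, 2743 mod 4 = 3, 44903 mod 4 = 3, so the flip contributes -1; sign now +1
(44903/2743): 44903 mod 2743 = 1015, so (44903/2743) = (1015/2743)
flip (1015/2743) -> (2743/1015): both odd, 1015 mod 4 = 3, 2743 mod 4 = 3, so the flip contributes -1; sign now -1
(2743/1015): 2743 mod 1015 = 713, so (2743/1015) = (713/1015)
flip (713/1015) -> (1015/713): both odd, 713 mod 4 = 1, 1015 mod 4 = 3, so the flip contributes +1; sign now -1
(1015/713): 1015 mod 713 = 302, so (1015/713) = (302/713)
factor out 2^1: 302 = 2^1·151; with 713 mod 8 = 1, (2/713) = +1; sign now -1; continue with (151/713)
flip (151/713) -> (713/151): both odd, 151 mod 4 = 3, 713 mod 4 = 1, so the flip contributes +1; sign now -1
(713/151): 713 mod 151 = 109, so (713/151) = (109/151)
flip (109/151) -> (151/109): both odd, 109 mod 4 = 1, 151 mod 4 = 3, so the flip contributes +1; sign now -1
(151/109): 151 mod 109 = 42, so (151/109) = (42/109)
factor out 2^1: 42 = 2^1·21; with 109 mod 8 = 5, (2/109) = -1; sign now +1; continue with (21/109)
flip (21/109) -> (109/21): both odd, 21 mod 4 = 1, 109 mod 4 = 1, so the flip contributes +1; sign now +1
(109/21): 109 mod 21 = 4, so (109/21) = (4/21)
factor out 2^2: 4 = 2^2·1; with 21 mod 8 = 5, (2/21) = -1; sign now +1; continue with (1/21)
reached (1/21) = 1, so the symbol is +1

1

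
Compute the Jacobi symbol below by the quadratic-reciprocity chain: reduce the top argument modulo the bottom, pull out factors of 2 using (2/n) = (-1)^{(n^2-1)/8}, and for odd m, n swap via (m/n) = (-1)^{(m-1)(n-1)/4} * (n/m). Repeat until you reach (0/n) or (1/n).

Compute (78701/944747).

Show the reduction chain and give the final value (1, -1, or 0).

-1

reciprocity: (78701/944747) = +1·(944747/78701) since 78701 mod 4 = 1, 944747 mod 4 = 3; sign now +1
(944747/78701) = (335/78701)   [reduce mod 78701]
reciprocity: (335/78701) = +1·(78701/335) since 335 mod 4 = 3, 78701 mod 4 = 1; sign now +1
(78701/335) = (311/335)   [reduce mod 335]
reciprocity: (311/335) = -1·(335/311) since 311 mod 4 = 3, 335 mod 4 = 3; sign now -1
(335/311) = (24/311)   [reduce mod 311]
24 = 2^3·3; (2/311) = +1 since 311 mod 8 = 7, so (24/311) = (+1)^3·(3/311); sign now -1
reciprocity: (3/311) = -1·(311/3) since 3 mod 4 = 3, 311 mod 4 = 3; sign now +1
(311/3) = (2/3)   [reduce mod 3]
2 = 2^1·1; (2/3) = -1 since 3 mod 8 = 3, so (2/3) = (-1)^1·(1/3); sign now -1
(1/3) = 1; final value = sign = -1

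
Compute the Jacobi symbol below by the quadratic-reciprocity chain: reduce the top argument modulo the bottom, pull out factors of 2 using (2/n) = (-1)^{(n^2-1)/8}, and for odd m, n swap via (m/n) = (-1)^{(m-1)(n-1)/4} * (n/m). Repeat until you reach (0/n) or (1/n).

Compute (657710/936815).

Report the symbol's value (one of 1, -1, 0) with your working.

657710 = 2^1·328855; (2/936815) = +1 since 936815 mod 8 = 7, so (657710/936815) = (+1)^1·(328855/936815); sign now +1
reciprocity: (328855/936815) = -1·(936815/328855) since 328855 mod 4 = 3, 936815 mod 4 = 3; sign now -1
(936815/328855) = (279105/328855)   [reduce mod 328855]
reciprocity: (279105/328855) = +1·(328855/279105) since 279105 mod 4 = 1, 328855 mod 4 = 3; sign now -1
(328855/279105) = (49750/279105)   [reduce mod 279105]
49750 = 2^1·24875; (2/279105) = +1 since 279105 mod 8 = 1, so (49750/279105) = (+1)^1·(24875/279105); sign now -1
reciprocity: (24875/279105) = +1·(279105/24875) since 24875 mod 4 = 3, 279105 mod 4 = 1; sign now -1
(279105/24875) = (5480/24875)   [reduce mod 24875]
5480 = 2^3·685; (2/24875) = -1 since 24875 mod 8 = 3, so (5480/24875) = (-1)^3·(685/24875); sign now +1
reciprocity: (685/24875) = +1·(24875/685) since 685 mod 4 = 1, 24875 mod 4 = 3; sign now +1
(24875/685) = (215/685)   [reduce mod 685]
reciprocity: (215/685) = +1·(685/215) since 215 mod 4 = 3, 685 mod 4 = 1; sign now +1
(685/215) = (40/215)   [reduce mod 215]
40 = 2^3·5; (2/215) = +1 since 215 mod 8 = 7, so (40/215) = (+1)^3·(5/215); sign now +1
reciprocity: (5/215) = +1·(215/5) since 5 mod 4 = 1, 215 mod 4 = 3; sign now +1
(215/5) = (0/5)   [reduce mod 5]
(0/5) = 0   [gcd(a, n) > 1]; final value = 0

0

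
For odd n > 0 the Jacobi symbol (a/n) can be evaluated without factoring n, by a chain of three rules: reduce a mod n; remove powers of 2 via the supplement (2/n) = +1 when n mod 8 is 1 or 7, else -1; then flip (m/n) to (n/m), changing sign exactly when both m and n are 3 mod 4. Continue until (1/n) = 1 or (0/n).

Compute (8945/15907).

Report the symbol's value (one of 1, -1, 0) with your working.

1

flip (8945/15907) -> (15907/8945): both odd, 8945 mod 4 = 1, 15907 mod 4 = 3, so the flip contributes +1; sign now +1
(15907/8945): 15907 mod 8945 = 6962, so (15907/8945) = (6962/8945)
factor out 2^1: 6962 = 2^1·3481; with 8945 mod 8 = 1, (2/8945) = +1; sign now +1; continue with (3481/8945)
flip (3481/8945) -> (8945/3481): both odd, 3481 mod 4 = 1, 8945 mod 4 = 1, so the flip contributes +1; sign now +1
(8945/3481): 8945 mod 3481 = 1983, so (8945/3481) = (1983/3481)
flip (1983/3481) -> (3481/1983): both odd, 1983 mod 4 = 3, 3481 mod 4 = 1, so the flip contributes +1; sign now +1
(3481/1983): 3481 mod 1983 = 1498, so (3481/1983) = (1498/1983)
factor out 2^1: 1498 = 2^1·749; with 1983 mod 8 = 7, (2/1983) = +1; sign now +1; continue with (749/1983)
flip (749/1983) -> (1983/749): both odd, 749 mod 4 = 1, 1983 mod 4 = 3, so the flip contributes +1; sign now +1
(1983/749): 1983 mod 749 = 485, so (1983/749) = (485/749)
flip (485/749) -> (749/485): both odd, 485 mod 4 = 1, 749 mod 4 = 1, so the flip contributes +1; sign now +1
(749/485): 749 mod 485 = 264, so (749/485) = (264/485)
factor out 2^3: 264 = 2^3·33; with 485 mod 8 = 5, (2/485) = -1; sign now -1; continue with (33/485)
flip (33/485) -> (485/33): both odd, 33 mod 4 = 1, 485 mod 4 = 1, so the flip contributes +1; sign now -1
(485/33): 485 mod 33 = 23, so (485/33) = (23/33)
flip (23/33) -> (33/23): both odd, 23 mod 4 = 3, 33 mod 4 = 1, so the flip contributes +1; sign now -1
(33/23): 33 mod 23 = 10, so (33/23) = (10/23)
factor out 2^1: 10 = 2^1·5; with 23 mod 8 = 7, (2/23) = +1; sign now -1; continue with (5/23)
flip (5/23) -> (23/5): both odd, 5 mod 4 = 1, 23 mod 4 = 3, so the flip contributes +1; sign now -1
(23/5): 23 mod 5 = 3, so (23/5) = (3/5)
flip (3/5) -> (5/3): both odd, 3 mod 4 = 3, 5 mod 4 = 1, so the flip contributes +1; sign now -1
(5/3): 5 mod 3 = 2, so (5/3) = (2/3)
factor out 2^1: 2 = 2^1·1; with 3 mod 8 = 3, (2/3) = -1; sign now +1; continue with (1/3)
reached (1/3) = 1, so the symbol is +1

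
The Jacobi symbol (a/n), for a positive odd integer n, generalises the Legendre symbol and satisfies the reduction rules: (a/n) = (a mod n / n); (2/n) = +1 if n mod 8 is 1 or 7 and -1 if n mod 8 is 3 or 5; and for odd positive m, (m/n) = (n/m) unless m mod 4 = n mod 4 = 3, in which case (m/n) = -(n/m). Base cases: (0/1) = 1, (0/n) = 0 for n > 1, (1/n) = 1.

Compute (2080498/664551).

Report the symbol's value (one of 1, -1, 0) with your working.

(2080498/664551): 2080498 mod 664551 = 86845, so (2080498/664551) = (86845/664551)
flip (86845/664551) -> (664551/86845): both odd, 86845 mod 4 = 1, 664551 mod 4 = 3, so the flip contributes +1; sign now +1
(664551/86845): 664551 mod 86845 = 56636, so (664551/86845) = (56636/86845)
factor out 2^2: 56636 = 2^2·14159; with 86845 mod 8 = 5, (2/86845) = -1; sign now +1; continue with (14159/86845)
flip (14159/86845) -> (86845/14159): both odd, 14159 mod 4 = 3, 86845 mod 4 = 1, so the flip contributes +1; sign now +1
(86845/14159): 86845 mod 14159 = 1891, so (86845/14159) = (1891/14159)
flip (1891/14159) -> (14159/1891): both odd, 1891 mod 4 = 3, 14159 mod 4 = 3, so the flip contributes -1; sign now -1
(14159/1891): 14159 mod 1891 = 922, so (14159/1891) = (922/1891)
factor out 2^1: 922 = 2^1·461; with 1891 mod 8 = 3, (2/1891) = -1; sign now +1; continue with (461/1891)
flip (461/1891) -> (1891/461): both odd, 461 mod 4 = 1, 1891 mod 4 = 3, so the flip contributes +1; sign now +1
(1891/461): 1891 mod 461 = 47, so (1891/461) = (47/461)
flip (47/461) -> (461/47): both odd, 47 mod 4 = 3, 461 mod 4 = 1, so the flip contributes +1; sign now +1
(461/47): 461 mod 47 = 38, so (461/47) = (38/47)
factor out 2^1: 38 = 2^1·19; with 47 mod 8 = 7, (2/47) = +1; sign now +1; continue with (19/47)
flip (19/47) -> (47/19): both odd, 19 mod 4 = 3, 47 mod 4 = 3, so the flip contributes -1; sign now -1
(47/19): 47 mod 19 = 9, so (47/19) = (9/19)
flip (9/19) -> (19/9): both odd, 9 mod 4 = 1, 19 mod 4 = 3, so the flip contributes +1; sign now -1
(19/9): 19 mod 9 = 1, so (19/9) = (1/9)
reached (1/9) = 1, so the symbol is -1

-1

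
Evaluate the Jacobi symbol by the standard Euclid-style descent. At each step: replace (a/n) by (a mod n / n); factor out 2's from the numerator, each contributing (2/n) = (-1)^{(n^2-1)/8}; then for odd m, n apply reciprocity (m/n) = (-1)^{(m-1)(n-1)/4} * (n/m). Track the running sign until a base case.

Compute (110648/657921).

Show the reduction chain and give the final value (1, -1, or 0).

-1

110648 = 2^3·13831; (2/657921) = +1 since 657921 mod 8 = 1, so (110648/657921) = (+1)^3·(13831/657921); sign now +1
reciprocity: (13831/657921) = +1·(657921/13831) since 13831 mod 4 = 3, 657921 mod 4 = 1; sign now +1
(657921/13831) = (7864/13831)   [reduce mod 13831]
7864 = 2^3·983; (2/13831) = +1 since 13831 mod 8 = 7, so (7864/13831) = (+1)^3·(983/13831); sign now +1
reciprocity: (983/13831) = -1·(13831/983) since 983 mod 4 = 3, 13831 mod 4 = 3; sign now -1
(13831/983) = (69/983)   [reduce mod 983]
reciprocity: (69/983) = +1·(983/69) since 69 mod 4 = 1, 983 mod 4 = 3; sign now -1
(983/69) = (17/69)   [reduce mod 69]
reciprocity: (17/69) = +1·(69/17) since 17 mod 4 = 1, 69 mod 4 = 1; sign now -1
(69/17) = (1/17)   [reduce mod 17]
(1/17) = 1; final value = sign = -1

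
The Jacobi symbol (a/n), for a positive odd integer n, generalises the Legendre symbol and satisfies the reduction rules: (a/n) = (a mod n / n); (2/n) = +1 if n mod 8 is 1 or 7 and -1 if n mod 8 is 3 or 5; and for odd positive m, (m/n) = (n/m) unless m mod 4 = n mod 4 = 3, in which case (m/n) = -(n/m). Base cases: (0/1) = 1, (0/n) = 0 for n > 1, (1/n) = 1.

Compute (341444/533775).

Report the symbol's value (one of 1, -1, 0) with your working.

1

341444 = 2^2·85361; (2/533775) = +1 since 533775 mod 8 = 7, so (341444/533775) = (+1)^2·(85361/533775); sign now +1
reciprocity: (85361/533775) = +1·(533775/85361) since 85361 mod 4 = 1, 533775 mod 4 = 3; sign now +1
(533775/85361) = (21609/85361)   [reduce mod 85361]
reciprocity: (21609/85361) = +1·(85361/21609) since 21609 mod 4 = 1, 85361 mod 4 = 1; sign now +1
(85361/21609) = (20534/21609)   [reduce mod 21609]
20534 = 2^1·10267; (2/21609) = +1 since 21609 mod 8 = 1, so (20534/21609) = (+1)^1·(10267/21609); sign now +1
reciprocity: (10267/21609) = +1·(21609/10267) since 10267 mod 4 = 3, 21609 mod 4 = 1; sign now +1
(21609/10267) = (1075/10267)   [reduce mod 10267]
reciprocity: (1075/10267) = -1·(10267/1075) since 1075 mod 4 = 3, 10267 mod 4 = 3; sign now -1
(10267/1075) = (592/1075)   [reduce mod 1075]
592 = 2^4·37; (2/1075) = -1 since 1075 mod 8 = 3, so (592/1075) = (-1)^4·(37/1075); sign now -1
reciprocity: (37/1075) = +1·(1075/37) since 37 mod 4 = 1, 1075 mod 4 = 3; sign now -1
(1075/37) = (2/37)   [reduce mod 37]
2 = 2^1·1; (2/37) = -1 since 37 mod 8 = 5, so (2/37) = (-1)^1·(1/37); sign now +1
(1/37) = 1; final value = sign = +1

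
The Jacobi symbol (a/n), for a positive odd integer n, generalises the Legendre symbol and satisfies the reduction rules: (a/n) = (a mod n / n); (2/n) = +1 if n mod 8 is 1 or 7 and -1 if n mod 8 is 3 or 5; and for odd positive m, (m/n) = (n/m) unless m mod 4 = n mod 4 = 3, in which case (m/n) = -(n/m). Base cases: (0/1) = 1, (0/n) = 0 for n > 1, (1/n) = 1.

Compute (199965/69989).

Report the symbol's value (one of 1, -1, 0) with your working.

-1

(199965/69989): 199965 mod 69989 = 59987, so (199965/69989) = (59987/69989)
flip (59987/69989) -> (69989/59987): both odd, 59987 mod 4 = 3, 69989 mod 4 = 1, so the flip contributes +1; sign now +1
(69989/59987): 69989 mod 59987 = 10002, so (69989/59987) = (10002/59987)
factor out 2^1: 10002 = 2^1·5001; with 59987 mod 8 = 3, (2/59987) = -1; sign now -1; continue with (5001/59987)
flip (5001/59987) -> (59987/5001): both odd, 5001 mod 4 = 1, 59987 mod 4 = 3, so the flip contributes +1; sign now -1
(59987/5001): 59987 mod 5001 = 4976, so (59987/5001) = (4976/5001)
factor out 2^4: 4976 = 2^4·311; with 5001 mod 8 = 1, (2/5001) = +1; sign now -1; continue with (311/5001)
flip (311/5001) -> (5001/311): both odd, 311 mod 4 = 3, 5001 mod 4 = 1, so the flip contributes +1; sign now -1
(5001/311): 5001 mod 311 = 25, so (5001/311) = (25/311)
flip (25/311) -> (311/25): both odd, 25 mod 4 = 1, 311 mod 4 = 3, so the flip contributes +1; sign now -1
(311/25): 311 mod 25 = 11, so (311/25) = (11/25)
flip (11/25) -> (25/11): both odd, 11 mod 4 = 3, 25 mod 4 = 1, so the flip contributes +1; sign now -1
(25/11): 25 mod 11 = 3, so (25/11) = (3/11)
flip (3/11) -> (11/3): both odd, 3 mod 4 = 3, 11 mod 4 = 3, so the flip contributes -1; sign now +1
(11/3): 11 mod 3 = 2, so (11/3) = (2/3)
factor out 2^1: 2 = 2^1·1; with 3 mod 8 = 3, (2/3) = -1; sign now -1; continue with (1/3)
reached (1/3) = 1, so the symbol is -1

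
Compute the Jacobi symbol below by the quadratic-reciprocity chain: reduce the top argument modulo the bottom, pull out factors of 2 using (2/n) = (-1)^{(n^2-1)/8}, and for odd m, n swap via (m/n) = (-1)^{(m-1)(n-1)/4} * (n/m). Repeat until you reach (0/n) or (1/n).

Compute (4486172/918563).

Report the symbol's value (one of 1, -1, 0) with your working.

(4486172/918563) = (811920/918563)   [reduce mod 918563]
811920 = 2^4·50745; (2/918563) = -1 since 918563 mod 8 = 3, so (811920/918563) = (-1)^4·(50745/918563); sign now +1
reciprocity: (50745/918563) = +1·(918563/50745) since 50745 mod 4 = 1, 918563 mod 4 = 3; sign now +1
(918563/50745) = (5153/50745)   [reduce mod 50745]
reciprocity: (5153/50745) = +1·(50745/5153) since 5153 mod 4 = 1, 50745 mod 4 = 1; sign now +1
(50745/5153) = (4368/5153)   [reduce mod 5153]
4368 = 2^4·273; (2/5153) = +1 since 5153 mod 8 = 1, so (4368/5153) = (+1)^4·(273/5153); sign now +1
reciprocity: (273/5153) = +1·(5153/273) since 273 mod 4 = 1, 5153 mod 4 = 1; sign now +1
(5153/273) = (239/273)   [reduce mod 273]
reciprocity: (239/273) = +1·(273/239) since 239 mod 4 = 3, 273 mod 4 = 1; sign now +1
(273/239) = (34/239)   [reduce mod 239]
34 = 2^1·17; (2/239) = +1 since 239 mod 8 = 7, so (34/239) = (+1)^1·(17/239); sign now +1
reciprocity: (17/239) = +1·(239/17) since 17 mod 4 = 1, 239 mod 4 = 3; sign now +1
(239/17) = (1/17)   [reduce mod 17]
(1/17) = 1; final value = sign = +1

1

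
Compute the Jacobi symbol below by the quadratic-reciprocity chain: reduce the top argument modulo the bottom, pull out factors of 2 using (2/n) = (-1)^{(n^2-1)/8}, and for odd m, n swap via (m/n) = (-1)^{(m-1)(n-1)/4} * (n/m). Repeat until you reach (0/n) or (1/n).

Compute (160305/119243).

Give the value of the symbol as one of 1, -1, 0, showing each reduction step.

-1

(160305/119243) = (41062/119243)   [reduce mod 119243]
41062 = 2^1·20531; (2/119243) = -1 since 119243 mod 8 = 3, so (41062/119243) = (-1)^1·(20531/119243); sign now -1
reciprocity: (20531/119243) = -1·(119243/20531) since 20531 mod 4 = 3, 119243 mod 4 = 3; sign now +1
(119243/20531) = (16588/20531)   [reduce mod 20531]
16588 = 2^2·4147; (2/20531) = -1 since 20531 mod 8 = 3, so (16588/20531) = (-1)^2·(4147/20531); sign now +1
reciprocity: (4147/20531) = -1·(20531/4147) since 4147 mod 4 = 3, 20531 mod 4 = 3; sign now -1
(20531/4147) = (3943/4147)   [reduce mod 4147]
reciprocity: (3943/4147) = -1·(4147/3943) since 3943 mod 4 = 3, 4147 mod 4 = 3; sign now +1
(4147/3943) = (204/3943)   [reduce mod 3943]
204 = 2^2·51; (2/3943) = +1 since 3943 mod 8 = 7, so (204/3943) = (+1)^2·(51/3943); sign now +1
reciprocity: (51/3943) = -1·(3943/51) since 51 mod 4 = 3, 3943 mod 4 = 3; sign now -1
(3943/51) = (16/51)   [reduce mod 51]
16 = 2^4·1; (2/51) = -1 since 51 mod 8 = 3, so (16/51) = (-1)^4·(1/51); sign now -1
(1/51) = 1; final value = sign = -1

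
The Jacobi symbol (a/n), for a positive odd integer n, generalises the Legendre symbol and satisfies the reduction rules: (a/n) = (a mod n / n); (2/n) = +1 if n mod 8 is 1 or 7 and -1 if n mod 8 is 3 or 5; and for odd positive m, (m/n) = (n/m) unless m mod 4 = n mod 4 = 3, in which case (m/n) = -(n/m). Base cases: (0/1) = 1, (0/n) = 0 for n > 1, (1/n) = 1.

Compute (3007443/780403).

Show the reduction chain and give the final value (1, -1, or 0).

-1

(3007443/780403) = (666234/780403)   [reduce mod 780403]
666234 = 2^1·333117; (2/780403) = -1 since 780403 mod 8 = 3, so (666234/780403) = (-1)^1·(333117/780403); sign now -1
reciprocity: (333117/780403) = +1·(780403/333117) since 333117 mod 4 = 1, 780403 mod 4 = 3; sign now -1
(780403/333117) = (114169/333117)   [reduce mod 333117]
reciprocity: (114169/333117) = +1·(333117/114169) since 114169 mod 4 = 1, 333117 mod 4 = 1; sign now -1
(333117/114169) = (104779/114169)   [reduce mod 114169]
reciprocity: (104779/114169) = +1·(114169/104779) since 104779 mod 4 = 3, 114169 mod 4 = 1; sign now -1
(114169/104779) = (9390/104779)   [reduce mod 104779]
9390 = 2^1·4695; (2/104779) = -1 since 104779 mod 8 = 3, so (9390/104779) = (-1)^1·(4695/104779); sign now +1
reciprocity: (4695/104779) = -1·(104779/4695) since 4695 mod 4 = 3, 104779 mod 4 = 3; sign now -1
(104779/4695) = (1489/4695)   [reduce mod 4695]
reciprocity: (1489/4695) = +1·(4695/1489) since 1489 mod 4 = 1, 4695 mod 4 = 3; sign now -1
(4695/1489) = (228/1489)   [reduce mod 1489]
228 = 2^2·57; (2/1489) = +1 since 1489 mod 8 = 1, so (228/1489) = (+1)^2·(57/1489); sign now -1
reciprocity: (57/1489) = +1·(1489/57) since 57 mod 4 = 1, 1489 mod 4 = 1; sign now -1
(1489/57) = (7/57)   [reduce mod 57]
reciprocity: (7/57) = +1·(57/7) since 7 mod 4 = 3, 57 mod 4 = 1; sign now -1
(57/7) = (1/7)   [reduce mod 7]
(1/7) = 1; final value = sign = -1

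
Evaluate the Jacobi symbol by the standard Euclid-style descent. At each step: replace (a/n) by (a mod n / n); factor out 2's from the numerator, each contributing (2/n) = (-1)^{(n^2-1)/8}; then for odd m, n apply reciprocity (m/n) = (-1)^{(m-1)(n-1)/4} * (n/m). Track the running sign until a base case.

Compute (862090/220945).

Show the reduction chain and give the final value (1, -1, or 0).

0

(862090/220945): 862090 mod 220945 = 199255, so (862090/220945) = (199255/220945)
flip (199255/220945) -> (220945/199255): both odd, 199255 mod 4 = 3, 220945 mod 4 = 1, so the flip contributes +1; sign now +1
(220945/199255): 220945 mod 199255 = 21690, so (220945/199255) = (21690/199255)
factor out 2^1: 21690 = 2^1·10845; with 199255 mod 8 = 7, (2/199255) = +1; sign now +1; continue with (10845/199255)
flip (10845/199255) -> (199255/10845): both odd, 10845 mod 4 = 1, 199255 mod 4 = 3, so the flip contributes +1; sign now +1
(199255/10845): 199255 mod 10845 = 4045, so (199255/10845) = (4045/10845)
flip (4045/10845) -> (10845/4045): both odd, 4045 mod 4 = 1, 10845 mod 4 = 1, so the flip contributes +1; sign now +1
(10845/4045): 10845 mod 4045 = 2755, so (10845/4045) = (2755/4045)
flip (2755/4045) -> (4045/2755): both odd, 2755 mod 4 = 3, 4045 mod 4 = 1, so the flip contributes +1; sign now +1
(4045/2755): 4045 mod 2755 = 1290, so (4045/2755) = (1290/2755)
factor out 2^1: 1290 = 2^1·645; with 2755 mod 8 = 3, (2/2755) = -1; sign now -1; continue with (645/2755)
flip (645/2755) -> (2755/645): both odd, 645 mod 4 = 1, 2755 mod 4 = 3, so the flip contributes +1; sign now -1
(2755/645): 2755 mod 645 = 175, so (2755/645) = (175/645)
flip (175/645) -> (645/175): both odd, 175 mod 4 = 3, 645 mod 4 = 1, so the flip contributes +1; sign now -1
(645/175): 645 mod 175 = 120, so (645/175) = (120/175)
factor out 2^3: 120 = 2^3·15; with 175 mod 8 = 7, (2/175) = +1; sign now -1; continue with (15/175)
flip (15/175) -> (175/15): both odd, 15 mod 4 = 3, 175 mod 4 = 3, so the flip contributes -1; sign now +1
(175/15): 175 mod 15 = 10, so (175/15) = (10/15)
factor out 2^1: 10 = 2^1·5; with 15 mod 8 = 7, (2/15) = +1; sign now +1; continue with (5/15)
flip (5/15) -> (15/5): both odd, 5 mod 4 = 1, 15 mod 4 = 3, so the flip contributes +1; sign now +1
(15/5): 15 mod 5 = 0, so (15/5) = (0/5)
reached (0/5); gcd(a, n) > 1, so (0/5) = 0 and the symbol is 0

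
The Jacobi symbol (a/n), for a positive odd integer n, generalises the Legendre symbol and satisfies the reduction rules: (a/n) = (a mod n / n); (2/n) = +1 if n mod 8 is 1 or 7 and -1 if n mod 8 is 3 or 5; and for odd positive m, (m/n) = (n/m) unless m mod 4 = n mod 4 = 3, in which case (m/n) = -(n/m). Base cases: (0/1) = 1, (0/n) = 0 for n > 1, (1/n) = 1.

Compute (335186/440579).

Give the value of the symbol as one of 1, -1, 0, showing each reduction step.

1

335186 = 2^1·167593; (2/440579) = -1 since 440579 mod 8 = 3, so (335186/440579) = (-1)^1·(167593/440579); sign now -1
reciprocity: (167593/440579) = +1·(440579/167593) since 167593 mod 4 = 1, 440579 mod 4 = 3; sign now -1
(440579/167593) = (105393/167593)   [reduce mod 167593]
reciprocity: (105393/167593) = +1·(167593/105393) since 105393 mod 4 = 1, 167593 mod 4 = 1; sign now -1
(167593/105393) = (62200/105393)   [reduce mod 105393]
62200 = 2^3·7775; (2/105393) = +1 since 105393 mod 8 = 1, so (62200/105393) = (+1)^3·(7775/105393); sign now -1
reciprocity: (7775/105393) = +1·(105393/7775) since 7775 mod 4 = 3, 105393 mod 4 = 1; sign now -1
(105393/7775) = (4318/7775)   [reduce mod 7775]
4318 = 2^1·2159; (2/7775) = +1 since 7775 mod 8 = 7, so (4318/7775) = (+1)^1·(2159/7775); sign now -1
reciprocity: (2159/7775) = -1·(7775/2159) since 2159 mod 4 = 3, 7775 mod 4 = 3; sign now +1
(7775/2159) = (1298/2159)   [reduce mod 2159]
1298 = 2^1·649; (2/2159) = +1 since 2159 mod 8 = 7, so (1298/2159) = (+1)^1·(649/2159); sign now +1
reciprocity: (649/2159) = +1·(2159/649) since 649 mod 4 = 1, 2159 mod 4 = 3; sign now +1
(2159/649) = (212/649)   [reduce mod 649]
212 = 2^2·53; (2/649) = +1 since 649 mod 8 = 1, so (212/649) = (+1)^2·(53/649); sign now +1
reciprocity: (53/649) = +1·(649/53) since 53 mod 4 = 1, 649 mod 4 = 1; sign now +1
(649/53) = (13/53)   [reduce mod 53]
reciprocity: (13/53) = +1·(53/13) since 13 mod 4 = 1, 53 mod 4 = 1; sign now +1
(53/13) = (1/13)   [reduce mod 13]
(1/13) = 1; final value = sign = +1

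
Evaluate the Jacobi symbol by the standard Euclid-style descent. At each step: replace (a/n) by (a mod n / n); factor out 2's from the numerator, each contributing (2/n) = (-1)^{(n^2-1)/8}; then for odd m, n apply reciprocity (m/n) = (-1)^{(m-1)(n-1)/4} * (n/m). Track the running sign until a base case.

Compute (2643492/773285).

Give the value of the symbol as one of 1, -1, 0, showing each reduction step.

-1

(2643492/773285): 2643492 mod 773285 = 323637, so (2643492/773285) = (323637/773285)
flip (323637/773285) -> (773285/323637): both odd, 323637 mod 4 = 1, 773285 mod 4 = 1, so the flip contributes +1; sign now +1
(773285/323637): 773285 mod 323637 = 126011, so (773285/323637) = (126011/323637)
flip (126011/323637) -> (323637/126011): both odd, 126011 mod 4 = 3, 323637 mod 4 = 1, so the flip contributes +1; sign now +1
(323637/126011): 323637 mod 126011 = 71615, so (323637/126011) = (71615/126011)
flip (71615/126011) -> (126011/71615): both odd, 71615 mod 4 = 3, 126011 mod 4 = 3, so the flip contributes -1; sign now -1
(126011/71615): 126011 mod 71615 = 54396, so (126011/71615) = (54396/71615)
factor out 2^2: 54396 = 2^2·13599; with 71615 mod 8 = 7, (2/71615) = +1; sign now -1; continue with (13599/71615)
flip (13599/71615) -> (71615/13599): both odd, 13599 mod 4 = 3, 71615 mod 4 = 3, so the flip contributes -1; sign now +1
(71615/13599): 71615 mod 13599 = 3620, so (71615/13599) = (3620/13599)
factor out 2^2: 3620 = 2^2·905; with 13599 mod 8 = 7, (2/13599) = +1; sign now +1; continue with (905/13599)
flip (905/13599) -> (13599/905): both odd, 905 mod 4 = 1, 13599 mod 4 = 3, so the flip contributes +1; sign now +1
(13599/905): 13599 mod 905 = 24, so (13599/905) = (24/905)
factor out 2^3: 24 = 2^3·3; with 905 mod 8 = 1, (2/905) = +1; sign now +1; continue with (3/905)
flip (3/905) -> (905/3): both odd, 3 mod 4 = 3, 905 mod 4 = 1, so the flip contributes +1; sign now +1
(905/3): 905 mod 3 = 2, so (905/3) = (2/3)
factor out 2^1: 2 = 2^1·1; with 3 mod 8 = 3, (2/3) = -1; sign now -1; continue with (1/3)
reached (1/3) = 1, so the symbol is -1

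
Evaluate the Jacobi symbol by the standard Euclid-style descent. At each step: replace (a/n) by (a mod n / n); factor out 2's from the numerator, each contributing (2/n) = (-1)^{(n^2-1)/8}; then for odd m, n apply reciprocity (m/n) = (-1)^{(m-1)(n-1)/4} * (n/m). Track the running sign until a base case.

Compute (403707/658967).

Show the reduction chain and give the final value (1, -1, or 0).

reciprocity: (403707/658967) = -1·(658967/403707) since 403707 mod 4 = 3, 658967 mod 4 = 3; sign now -1
(658967/403707) = (255260/403707)   [reduce mod 403707]
255260 = 2^2·63815; (2/403707) = -1 since 403707 mod 8 = 3, so (255260/403707) = (-1)^2·(63815/403707); sign now -1
reciprocity: (63815/403707) = -1·(403707/63815) since 63815 mod 4 = 3, 403707 mod 4 = 3; sign now +1
(403707/63815) = (20817/63815)   [reduce mod 63815]
reciprocity: (20817/63815) = +1·(63815/20817) since 20817 mod 4 = 1, 63815 mod 4 = 3; sign now +1
(63815/20817) = (1364/20817)   [reduce mod 20817]
1364 = 2^2·341; (2/20817) = +1 since 20817 mod 8 = 1, so (1364/20817) = (+1)^2·(341/20817); sign now +1
reciprocity: (341/20817) = +1·(20817/341) since 341 mod 4 = 1, 20817 mod 4 = 1; sign now +1
(20817/341) = (16/341)   [reduce mod 341]
16 = 2^4·1; (2/341) = -1 since 341 mod 8 = 5, so (16/341) = (-1)^4·(1/341); sign now +1
(1/341) = 1; final value = sign = +1

1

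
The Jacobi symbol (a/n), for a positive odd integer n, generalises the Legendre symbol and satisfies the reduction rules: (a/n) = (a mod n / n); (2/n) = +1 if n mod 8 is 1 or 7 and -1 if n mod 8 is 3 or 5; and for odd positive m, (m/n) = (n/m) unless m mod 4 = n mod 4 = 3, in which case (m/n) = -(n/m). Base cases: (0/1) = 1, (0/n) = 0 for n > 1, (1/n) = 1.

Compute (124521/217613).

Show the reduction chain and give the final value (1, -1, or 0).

reciprocity: (124521/217613) = +1·(217613/124521) since 124521 mod 4 = 1, 217613 mod 4 = 1; sign now +1
(217613/124521) = (93092/124521)   [reduce mod 124521]
93092 = 2^2·23273; (2/124521) = +1 since 124521 mod 8 = 1, so (93092/124521) = (+1)^2·(23273/124521); sign now +1
reciprocity: (23273/124521) = +1·(124521/23273) since 23273 mod 4 = 1, 124521 mod 4 = 1; sign now +1
(124521/23273) = (8156/23273)   [reduce mod 23273]
8156 = 2^2·2039; (2/23273) = +1 since 23273 mod 8 = 1, so (8156/23273) = (+1)^2·(2039/23273); sign now +1
reciprocity: (2039/23273) = +1·(23273/2039) since 2039 mod 4 = 3, 23273 mod 4 = 1; sign now +1
(23273/2039) = (844/2039)   [reduce mod 2039]
844 = 2^2·211; (2/2039) = +1 since 2039 mod 8 = 7, so (844/2039) = (+1)^2·(211/2039); sign now +1
reciprocity: (211/2039) = -1·(2039/211) since 211 mod 4 = 3, 2039 mod 4 = 3; sign now -1
(2039/211) = (140/211)   [reduce mod 211]
140 = 2^2·35; (2/211) = -1 since 211 mod 8 = 3, so (140/211) = (-1)^2·(35/211); sign now -1
reciprocity: (35/211) = -1·(211/35) since 35 mod 4 = 3, 211 mod 4 = 3; sign now +1
(211/35) = (1/35)   [reduce mod 35]
(1/35) = 1; final value = sign = +1

1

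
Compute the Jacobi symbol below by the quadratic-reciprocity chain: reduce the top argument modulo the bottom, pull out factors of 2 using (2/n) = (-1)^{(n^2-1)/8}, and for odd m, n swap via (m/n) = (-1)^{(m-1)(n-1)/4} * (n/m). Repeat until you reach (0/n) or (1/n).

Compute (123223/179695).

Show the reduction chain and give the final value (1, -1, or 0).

1

flip (123223/179695) -> (179695/123223): both odd, 123223 mod 4 = 3, 179695 mod 4 = 3, so the flip contributes -1; sign now -1
(179695/123223): 179695 mod 123223 = 56472, so (179695/123223) = (56472/123223)
factor out 2^3: 56472 = 2^3·7059; with 123223 mod 8 = 7, (2/123223) = +1; sign now -1; continue with (7059/123223)
flip (7059/123223) -> (123223/7059): both odd, 7059 mod 4 = 3, 123223 mod 4 = 3, so the flip contributes -1; sign now +1
(123223/7059): 123223 mod 7059 = 3220, so (123223/7059) = (3220/7059)
factor out 2^2: 3220 = 2^2·805; with 7059 mod 8 = 3, (2/7059) = -1; sign now +1; continue with (805/7059)
flip (805/7059) -> (7059/805): both odd, 805 mod 4 = 1, 7059 mod 4 = 3, so the flip contributes +1; sign now +1
(7059/805): 7059 mod 805 = 619, so (7059/805) = (619/805)
flip (619/805) -> (805/619): both odd, 619 mod 4 = 3, 805 mod 4 = 1, so the flip contributes +1; sign now +1
(805/619): 805 mod 619 = 186, so (805/619) = (186/619)
factor out 2^1: 186 = 2^1·93; with 619 mod 8 = 3, (2/619) = -1; sign now -1; continue with (93/619)
flip (93/619) -> (619/93): both odd, 93 mod 4 = 1, 619 mod 4 = 3, so the flip contributes +1; sign now -1
(619/93): 619 mod 93 = 61, so (619/93) = (61/93)
flip (61/93) -> (93/61): both odd, 61 mod 4 = 1, 93 mod 4 = 1, so the flip contributes +1; sign now -1
(93/61): 93 mod 61 = 32, so (93/61) = (32/61)
factor out 2^5: 32 = 2^5·1; with 61 mod 8 = 5, (2/61) = -1; sign now +1; continue with (1/61)
reached (1/61) = 1, so the symbol is +1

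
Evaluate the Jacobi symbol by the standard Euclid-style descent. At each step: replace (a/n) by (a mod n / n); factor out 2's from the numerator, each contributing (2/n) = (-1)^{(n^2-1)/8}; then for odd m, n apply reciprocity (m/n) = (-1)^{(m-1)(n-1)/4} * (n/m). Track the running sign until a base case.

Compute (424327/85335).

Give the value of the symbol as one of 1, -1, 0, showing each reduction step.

(424327/85335) = (82987/85335)   [reduce mod 85335]
reciprocity: (82987/85335) = -1·(85335/82987) since 82987 mod 4 = 3, 85335 mod 4 = 3; sign now -1
(85335/82987) = (2348/82987)   [reduce mod 82987]
2348 = 2^2·587; (2/82987) = -1 since 82987 mod 8 = 3, so (2348/82987) = (-1)^2·(587/82987); sign now -1
reciprocity: (587/82987) = -1·(82987/587) since 587 mod 4 = 3, 82987 mod 4 = 3; sign now +1
(82987/587) = (220/587)   [reduce mod 587]
220 = 2^2·55; (2/587) = -1 since 587 mod 8 = 3, so (220/587) = (-1)^2·(55/587); sign now +1
reciprocity: (55/587) = -1·(587/55) since 55 mod 4 = 3, 587 mod 4 = 3; sign now -1
(587/55) = (37/55)   [reduce mod 55]
reciprocity: (37/55) = +1·(55/37) since 37 mod 4 = 1, 55 mod 4 = 3; sign now -1
(55/37) = (18/37)   [reduce mod 37]
18 = 2^1·9; (2/37) = -1 since 37 mod 8 = 5, so (18/37) = (-1)^1·(9/37); sign now +1
reciprocity: (9/37) = +1·(37/9) since 9 mod 4 = 1, 37 mod 4 = 1; sign now +1
(37/9) = (1/9)   [reduce mod 9]
(1/9) = 1; final value = sign = +1

1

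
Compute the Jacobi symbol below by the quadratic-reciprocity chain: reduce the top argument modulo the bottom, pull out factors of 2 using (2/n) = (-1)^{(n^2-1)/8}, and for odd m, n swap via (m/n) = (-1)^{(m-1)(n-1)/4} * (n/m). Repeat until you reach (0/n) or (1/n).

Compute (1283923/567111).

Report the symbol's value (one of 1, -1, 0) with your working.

(1283923/567111) = (149701/567111)   [reduce mod 567111]
reciprocity: (149701/567111) = +1·(567111/149701) since 149701 mod 4 = 1, 567111 mod 4 = 3; sign now +1
(567111/149701) = (118008/149701)   [reduce mod 149701]
118008 = 2^3·14751; (2/149701) = -1 since 149701 mod 8 = 5, so (118008/149701) = (-1)^3·(14751/149701); sign now -1
reciprocity: (14751/149701) = +1·(149701/14751) since 14751 mod 4 = 3, 149701 mod 4 = 1; sign now -1
(149701/14751) = (2191/14751)   [reduce mod 14751]
reciprocity: (2191/14751) = -1·(14751/2191) since 2191 mod 4 = 3, 14751 mod 4 = 3; sign now +1
(14751/2191) = (1605/2191)   [reduce mod 2191]
reciprocity: (1605/2191) = +1·(2191/1605) since 1605 mod 4 = 1, 2191 mod 4 = 3; sign now +1
(2191/1605) = (586/1605)   [reduce mod 1605]
586 = 2^1·293; (2/1605) = -1 since 1605 mod 8 = 5, so (586/1605) = (-1)^1·(293/1605); sign now -1
reciprocity: (293/1605) = +1·(1605/293) since 293 mod 4 = 1, 1605 mod 4 = 1; sign now -1
(1605/293) = (140/293)   [reduce mod 293]
140 = 2^2·35; (2/293) = -1 since 293 mod 8 = 5, so (140/293) = (-1)^2·(35/293); sign now -1
reciprocity: (35/293) = +1·(293/35) since 35 mod 4 = 3, 293 mod 4 = 1; sign now -1
(293/35) = (13/35)   [reduce mod 35]
reciprocity: (13/35) = +1·(35/13) since 13 mod 4 = 1, 35 mod 4 = 3; sign now -1
(35/13) = (9/13)   [reduce mod 13]
reciprocity: (9/13) = +1·(13/9) since 9 mod 4 = 1, 13 mod 4 = 1; sign now -1
(13/9) = (4/9)   [reduce mod 9]
4 = 2^2·1; (2/9) = +1 since 9 mod 8 = 1, so (4/9) = (+1)^2·(1/9); sign now -1
(1/9) = 1; final value = sign = -1

-1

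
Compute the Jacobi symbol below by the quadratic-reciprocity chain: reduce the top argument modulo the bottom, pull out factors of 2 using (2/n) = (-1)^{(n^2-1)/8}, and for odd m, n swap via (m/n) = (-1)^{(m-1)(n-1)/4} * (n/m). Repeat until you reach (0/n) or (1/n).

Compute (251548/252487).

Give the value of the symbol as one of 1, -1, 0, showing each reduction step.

251548 = 2^2·62887; (2/252487) = +1 since 252487 mod 8 = 7, so (251548/252487) = (+1)^2·(62887/252487); sign now +1
reciprocity: (62887/252487) = -1·(252487/62887) since 62887 mod 4 = 3, 252487 mod 4 = 3; sign now -1
(252487/62887) = (939/62887)   [reduce mod 62887]
reciprocity: (939/62887) = -1·(62887/939) since 939 mod 4 = 3, 62887 mod 4 = 3; sign now +1
(62887/939) = (913/939)   [reduce mod 939]
reciprocity: (913/939) = +1·(939/913) since 913 mod 4 = 1, 939 mod 4 = 3; sign now +1
(939/913) = (26/913)   [reduce mod 913]
26 = 2^1·13; (2/913) = +1 since 913 mod 8 = 1, so (26/913) = (+1)^1·(13/913); sign now +1
reciprocity: (13/913) = +1·(913/13) since 13 mod 4 = 1, 913 mod 4 = 1; sign now +1
(913/13) = (3/13)   [reduce mod 13]
reciprocity: (3/13) = +1·(13/3) since 3 mod 4 = 3, 13 mod 4 = 1; sign now +1
(13/3) = (1/3)   [reduce mod 3]
(1/3) = 1; final value = sign = +1

1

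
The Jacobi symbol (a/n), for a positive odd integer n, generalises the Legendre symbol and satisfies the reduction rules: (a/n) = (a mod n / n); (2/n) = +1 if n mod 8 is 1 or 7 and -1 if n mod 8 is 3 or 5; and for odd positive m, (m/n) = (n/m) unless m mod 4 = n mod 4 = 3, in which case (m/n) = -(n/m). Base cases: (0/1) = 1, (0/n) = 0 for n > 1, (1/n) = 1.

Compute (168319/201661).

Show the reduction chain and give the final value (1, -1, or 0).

-1

reciprocity: (168319/201661) = +1·(201661/168319) since 168319 mod 4 = 3, 201661 mod 4 = 1; sign now +1
(201661/168319) = (33342/168319)   [reduce mod 168319]
33342 = 2^1·16671; (2/168319) = +1 since 168319 mod 8 = 7, so (33342/168319) = (+1)^1·(16671/168319); sign now +1
reciprocity: (16671/168319) = -1·(168319/16671) since 16671 mod 4 = 3, 168319 mod 4 = 3; sign now -1
(168319/16671) = (1609/16671)   [reduce mod 16671]
reciprocity: (1609/16671) = +1·(16671/1609) since 1609 mod 4 = 1, 16671 mod 4 = 3; sign now -1
(16671/1609) = (581/1609)   [reduce mod 1609]
reciprocity: (581/1609) = +1·(1609/581) since 581 mod 4 = 1, 1609 mod 4 = 1; sign now -1
(1609/581) = (447/581)   [reduce mod 581]
reciprocity: (447/581) = +1·(581/447) since 447 mod 4 = 3, 581 mod 4 = 1; sign now -1
(581/447) = (134/447)   [reduce mod 447]
134 = 2^1·67; (2/447) = +1 since 447 mod 8 = 7, so (134/447) = (+1)^1·(67/447); sign now -1
reciprocity: (67/447) = -1·(447/67) since 67 mod 4 = 3, 447 mod 4 = 3; sign now +1
(447/67) = (45/67)   [reduce mod 67]
reciprocity: (45/67) = +1·(67/45) since 45 mod 4 = 1, 67 mod 4 = 3; sign now +1
(67/45) = (22/45)   [reduce mod 45]
22 = 2^1·11; (2/45) = -1 since 45 mod 8 = 5, so (22/45) = (-1)^1·(11/45); sign now -1
reciprocity: (11/45) = +1·(45/11) since 11 mod 4 = 3, 45 mod 4 = 1; sign now -1
(45/11) = (1/11)   [reduce mod 11]
(1/11) = 1; final value = sign = -1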